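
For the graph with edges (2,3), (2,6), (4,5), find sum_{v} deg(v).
6 (handshake: sum of degrees = 2|E| = 2 x 3 = 6)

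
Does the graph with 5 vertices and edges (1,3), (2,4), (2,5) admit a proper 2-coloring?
Yes. Partition: {1, 2}, {3, 4, 5}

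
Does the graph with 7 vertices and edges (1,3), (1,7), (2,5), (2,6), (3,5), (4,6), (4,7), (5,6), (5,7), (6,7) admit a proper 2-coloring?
No (odd cycle of length 3: 6 -> 7 -> 5 -> 6)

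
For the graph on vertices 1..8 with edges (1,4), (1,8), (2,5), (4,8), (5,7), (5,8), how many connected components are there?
3 (components: {1, 2, 4, 5, 7, 8}, {3}, {6})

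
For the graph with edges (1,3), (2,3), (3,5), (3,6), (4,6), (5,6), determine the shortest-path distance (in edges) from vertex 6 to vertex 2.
2 (path: 6 -> 3 -> 2, 2 edges)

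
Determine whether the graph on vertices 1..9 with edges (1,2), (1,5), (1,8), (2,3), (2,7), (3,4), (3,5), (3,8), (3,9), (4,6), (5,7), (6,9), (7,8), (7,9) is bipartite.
Yes. Partition: {1, 3, 6, 7}, {2, 4, 5, 8, 9}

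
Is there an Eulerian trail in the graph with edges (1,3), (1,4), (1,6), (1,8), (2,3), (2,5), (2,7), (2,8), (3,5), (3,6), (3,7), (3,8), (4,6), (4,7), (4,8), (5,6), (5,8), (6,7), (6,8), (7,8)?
Yes (the graph is connected and exactly 2 vertices have odd degree: {7, 8}; any Eulerian path must start and end at those)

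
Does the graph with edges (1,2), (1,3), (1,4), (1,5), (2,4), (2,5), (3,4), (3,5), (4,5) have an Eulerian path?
Yes (the graph is connected and exactly 2 vertices have odd degree: {2, 3}; any Eulerian path must start and end at those)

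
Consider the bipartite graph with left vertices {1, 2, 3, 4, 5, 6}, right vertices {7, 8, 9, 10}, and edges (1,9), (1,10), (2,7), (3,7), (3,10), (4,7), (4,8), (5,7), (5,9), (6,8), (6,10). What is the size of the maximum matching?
4 (matching: (1,10), (2,7), (4,8), (5,9); upper bound min(|L|,|R|) = min(6,4) = 4)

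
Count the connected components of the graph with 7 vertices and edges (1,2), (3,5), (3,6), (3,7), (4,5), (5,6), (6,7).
2 (components: {1, 2}, {3, 4, 5, 6, 7})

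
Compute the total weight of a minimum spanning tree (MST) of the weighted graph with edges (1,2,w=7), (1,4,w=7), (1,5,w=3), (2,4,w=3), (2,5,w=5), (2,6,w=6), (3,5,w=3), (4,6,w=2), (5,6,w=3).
14 (MST edges: (1,5,w=3), (2,4,w=3), (3,5,w=3), (4,6,w=2), (5,6,w=3); sum of weights 3 + 3 + 3 + 2 + 3 = 14)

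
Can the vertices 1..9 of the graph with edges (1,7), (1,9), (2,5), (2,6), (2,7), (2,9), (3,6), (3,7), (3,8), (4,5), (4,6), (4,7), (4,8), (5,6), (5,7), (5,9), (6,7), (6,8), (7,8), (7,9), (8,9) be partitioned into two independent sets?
No (odd cycle of length 3: 7 -> 1 -> 9 -> 7)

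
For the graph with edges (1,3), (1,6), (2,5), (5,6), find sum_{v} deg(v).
8 (handshake: sum of degrees = 2|E| = 2 x 4 = 8)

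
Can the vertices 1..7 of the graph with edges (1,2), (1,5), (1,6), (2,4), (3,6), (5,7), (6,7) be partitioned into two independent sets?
Yes. Partition: {1, 3, 4, 7}, {2, 5, 6}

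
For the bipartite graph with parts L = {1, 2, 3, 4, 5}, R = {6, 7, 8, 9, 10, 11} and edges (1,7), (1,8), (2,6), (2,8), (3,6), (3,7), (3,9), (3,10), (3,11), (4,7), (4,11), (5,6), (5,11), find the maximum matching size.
5 (matching: (1,8), (2,6), (3,10), (4,7), (5,11); upper bound min(|L|,|R|) = min(5,6) = 5)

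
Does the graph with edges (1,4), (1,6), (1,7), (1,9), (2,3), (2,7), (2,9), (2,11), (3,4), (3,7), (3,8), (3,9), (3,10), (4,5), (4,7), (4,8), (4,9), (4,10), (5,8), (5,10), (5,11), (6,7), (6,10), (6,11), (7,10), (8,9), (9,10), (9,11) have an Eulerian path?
Yes (the graph is connected and exactly 2 vertices have odd degree: {4, 9}; any Eulerian path must start and end at those)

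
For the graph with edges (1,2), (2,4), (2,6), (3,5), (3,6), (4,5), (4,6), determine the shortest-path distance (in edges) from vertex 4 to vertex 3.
2 (path: 4 -> 6 -> 3, 2 edges)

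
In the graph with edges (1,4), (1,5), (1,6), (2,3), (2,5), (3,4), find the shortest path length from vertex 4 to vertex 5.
2 (path: 4 -> 1 -> 5, 2 edges)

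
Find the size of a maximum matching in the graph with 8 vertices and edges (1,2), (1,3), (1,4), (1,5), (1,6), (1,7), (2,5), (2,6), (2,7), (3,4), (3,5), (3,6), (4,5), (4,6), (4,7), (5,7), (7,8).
4 (matching: (1,6), (2,5), (3,4), (7,8); upper bound floor(n/2) = floor(8/2) = 4)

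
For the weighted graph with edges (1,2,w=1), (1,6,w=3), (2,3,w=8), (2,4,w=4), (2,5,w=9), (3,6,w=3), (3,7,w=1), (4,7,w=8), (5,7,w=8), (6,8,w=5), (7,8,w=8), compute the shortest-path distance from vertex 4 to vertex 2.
4 (path: 4 -> 2; weights 4 = 4)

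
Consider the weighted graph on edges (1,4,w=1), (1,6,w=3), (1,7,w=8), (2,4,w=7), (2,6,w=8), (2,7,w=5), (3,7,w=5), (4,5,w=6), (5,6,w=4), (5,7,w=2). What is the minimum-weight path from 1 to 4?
1 (path: 1 -> 4; weights 1 = 1)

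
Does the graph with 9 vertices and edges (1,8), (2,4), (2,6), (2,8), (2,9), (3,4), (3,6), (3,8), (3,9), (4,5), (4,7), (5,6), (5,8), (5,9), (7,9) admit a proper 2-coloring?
Yes. Partition: {1, 2, 3, 5, 7}, {4, 6, 8, 9}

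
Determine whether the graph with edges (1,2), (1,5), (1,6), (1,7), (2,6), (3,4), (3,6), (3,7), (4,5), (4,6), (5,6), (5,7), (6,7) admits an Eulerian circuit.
No (2 vertices have odd degree: {3, 4}; Eulerian circuit requires 0)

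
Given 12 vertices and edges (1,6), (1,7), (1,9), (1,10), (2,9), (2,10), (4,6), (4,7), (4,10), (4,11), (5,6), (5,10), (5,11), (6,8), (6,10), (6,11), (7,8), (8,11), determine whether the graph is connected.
No, it has 3 components: {1, 2, 4, 5, 6, 7, 8, 9, 10, 11}, {3}, {12}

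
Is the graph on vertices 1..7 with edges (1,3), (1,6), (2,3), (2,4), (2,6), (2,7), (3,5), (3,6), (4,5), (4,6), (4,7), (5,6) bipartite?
No (odd cycle of length 3: 3 -> 1 -> 6 -> 3)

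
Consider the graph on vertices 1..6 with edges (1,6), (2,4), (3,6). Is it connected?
No, it has 3 components: {1, 3, 6}, {2, 4}, {5}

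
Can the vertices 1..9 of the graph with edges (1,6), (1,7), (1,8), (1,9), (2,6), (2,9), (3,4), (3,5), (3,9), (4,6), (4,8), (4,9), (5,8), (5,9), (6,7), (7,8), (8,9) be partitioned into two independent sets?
No (odd cycle of length 3: 9 -> 1 -> 8 -> 9)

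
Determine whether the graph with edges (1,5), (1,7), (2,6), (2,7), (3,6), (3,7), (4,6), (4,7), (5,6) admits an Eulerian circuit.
Yes (the graph is connected and all 7 vertices have even degree)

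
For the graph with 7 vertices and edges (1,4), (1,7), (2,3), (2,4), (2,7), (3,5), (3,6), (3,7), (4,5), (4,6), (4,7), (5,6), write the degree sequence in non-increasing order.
[5, 4, 4, 3, 3, 3, 2] (degrees: deg(1)=2, deg(2)=3, deg(3)=4, deg(4)=5, deg(5)=3, deg(6)=3, deg(7)=4)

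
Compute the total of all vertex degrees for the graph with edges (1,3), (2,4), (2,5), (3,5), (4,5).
10 (handshake: sum of degrees = 2|E| = 2 x 5 = 10)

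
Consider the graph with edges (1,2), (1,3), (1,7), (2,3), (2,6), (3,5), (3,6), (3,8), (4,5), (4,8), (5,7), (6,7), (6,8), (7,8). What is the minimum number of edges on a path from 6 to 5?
2 (path: 6 -> 3 -> 5, 2 edges)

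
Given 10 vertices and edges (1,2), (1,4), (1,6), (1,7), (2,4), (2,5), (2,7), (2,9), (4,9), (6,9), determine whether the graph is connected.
No, it has 4 components: {1, 2, 4, 5, 6, 7, 9}, {3}, {8}, {10}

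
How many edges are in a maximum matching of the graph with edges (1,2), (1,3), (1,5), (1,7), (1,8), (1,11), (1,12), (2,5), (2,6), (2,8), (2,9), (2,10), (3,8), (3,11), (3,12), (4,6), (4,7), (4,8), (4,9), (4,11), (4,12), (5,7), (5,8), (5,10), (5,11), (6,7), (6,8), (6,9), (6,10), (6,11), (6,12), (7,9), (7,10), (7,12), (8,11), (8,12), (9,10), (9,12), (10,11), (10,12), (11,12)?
6 (matching: (1,7), (2,6), (3,11), (4,8), (5,10), (9,12); upper bound floor(n/2) = floor(12/2) = 6)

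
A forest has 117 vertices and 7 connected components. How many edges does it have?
110 (Each of the 7 component trees on V_i vertices has V_i - 1 edges; summing gives V - C = 117 - 7 = 110)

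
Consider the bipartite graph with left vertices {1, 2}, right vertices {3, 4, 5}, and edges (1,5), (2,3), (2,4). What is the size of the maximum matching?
2 (matching: (1,5), (2,4); upper bound min(|L|,|R|) = min(2,3) = 2)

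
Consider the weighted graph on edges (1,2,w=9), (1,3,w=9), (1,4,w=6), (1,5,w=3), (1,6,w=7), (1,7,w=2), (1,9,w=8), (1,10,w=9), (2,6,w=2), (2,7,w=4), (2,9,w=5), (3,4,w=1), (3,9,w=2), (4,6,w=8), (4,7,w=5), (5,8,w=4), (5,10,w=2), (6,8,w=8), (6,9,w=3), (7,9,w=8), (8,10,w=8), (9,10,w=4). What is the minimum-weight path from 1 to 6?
7 (path: 1 -> 6; weights 7 = 7)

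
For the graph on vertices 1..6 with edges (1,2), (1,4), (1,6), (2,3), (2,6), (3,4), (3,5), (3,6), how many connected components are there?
1 (components: {1, 2, 3, 4, 5, 6})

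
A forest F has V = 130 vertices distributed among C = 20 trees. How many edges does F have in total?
110 (Each of the 20 component trees on V_i vertices has V_i - 1 edges; summing gives V - C = 130 - 20 = 110)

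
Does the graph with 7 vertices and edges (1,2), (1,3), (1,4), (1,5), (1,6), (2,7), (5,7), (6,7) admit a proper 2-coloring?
Yes. Partition: {1, 7}, {2, 3, 4, 5, 6}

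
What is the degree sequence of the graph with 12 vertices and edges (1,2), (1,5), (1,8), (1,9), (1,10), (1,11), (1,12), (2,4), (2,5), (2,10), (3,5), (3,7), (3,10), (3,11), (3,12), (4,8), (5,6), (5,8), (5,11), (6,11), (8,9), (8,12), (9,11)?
[7, 6, 5, 5, 5, 4, 3, 3, 3, 2, 2, 1] (degrees: deg(1)=7, deg(2)=4, deg(3)=5, deg(4)=2, deg(5)=6, deg(6)=2, deg(7)=1, deg(8)=5, deg(9)=3, deg(10)=3, deg(11)=5, deg(12)=3)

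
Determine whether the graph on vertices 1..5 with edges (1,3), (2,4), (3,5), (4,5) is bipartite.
Yes. Partition: {1, 2, 5}, {3, 4}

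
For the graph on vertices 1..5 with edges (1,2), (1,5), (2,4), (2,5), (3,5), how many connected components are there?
1 (components: {1, 2, 3, 4, 5})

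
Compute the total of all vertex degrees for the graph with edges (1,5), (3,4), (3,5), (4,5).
8 (handshake: sum of degrees = 2|E| = 2 x 4 = 8)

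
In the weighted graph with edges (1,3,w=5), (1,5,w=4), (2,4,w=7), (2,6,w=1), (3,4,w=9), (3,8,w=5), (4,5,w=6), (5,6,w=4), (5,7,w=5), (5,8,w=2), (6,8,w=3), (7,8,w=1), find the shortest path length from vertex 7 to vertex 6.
4 (path: 7 -> 8 -> 6; weights 1 + 3 = 4)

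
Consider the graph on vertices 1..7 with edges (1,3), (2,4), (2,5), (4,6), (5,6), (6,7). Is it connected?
No, it has 2 components: {1, 3}, {2, 4, 5, 6, 7}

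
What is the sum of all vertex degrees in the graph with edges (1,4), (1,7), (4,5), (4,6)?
8 (handshake: sum of degrees = 2|E| = 2 x 4 = 8)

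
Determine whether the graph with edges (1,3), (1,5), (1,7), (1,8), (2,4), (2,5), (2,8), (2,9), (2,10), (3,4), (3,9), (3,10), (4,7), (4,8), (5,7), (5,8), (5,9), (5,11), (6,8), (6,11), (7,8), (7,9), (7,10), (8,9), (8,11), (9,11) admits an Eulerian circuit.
No (2 vertices have odd degree: {2, 10}; Eulerian circuit requires 0)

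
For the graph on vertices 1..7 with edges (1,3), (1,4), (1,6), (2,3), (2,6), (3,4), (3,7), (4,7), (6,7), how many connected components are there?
2 (components: {1, 2, 3, 4, 6, 7}, {5})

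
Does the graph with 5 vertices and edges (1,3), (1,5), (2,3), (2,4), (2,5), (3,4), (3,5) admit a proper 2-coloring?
No (odd cycle of length 3: 3 -> 1 -> 5 -> 3)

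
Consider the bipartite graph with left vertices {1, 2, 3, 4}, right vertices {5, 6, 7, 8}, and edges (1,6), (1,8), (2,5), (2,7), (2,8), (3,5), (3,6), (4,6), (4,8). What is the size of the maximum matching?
4 (matching: (1,8), (2,7), (3,5), (4,6); upper bound min(|L|,|R|) = min(4,4) = 4)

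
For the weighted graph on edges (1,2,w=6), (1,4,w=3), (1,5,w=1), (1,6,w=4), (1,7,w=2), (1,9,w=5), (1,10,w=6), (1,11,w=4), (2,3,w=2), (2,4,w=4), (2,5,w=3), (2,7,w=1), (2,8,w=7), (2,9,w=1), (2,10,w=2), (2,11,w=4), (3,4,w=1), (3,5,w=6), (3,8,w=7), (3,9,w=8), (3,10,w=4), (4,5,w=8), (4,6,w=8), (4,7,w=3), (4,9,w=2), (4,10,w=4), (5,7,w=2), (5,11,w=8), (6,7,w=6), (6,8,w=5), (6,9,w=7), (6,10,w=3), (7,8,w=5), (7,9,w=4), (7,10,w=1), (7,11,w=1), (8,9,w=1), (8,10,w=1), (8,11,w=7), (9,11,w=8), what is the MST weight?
14 (MST edges: (1,5,w=1), (1,7,w=2), (2,3,w=2), (2,7,w=1), (2,9,w=1), (3,4,w=1), (6,10,w=3), (7,10,w=1), (7,11,w=1), (8,9,w=1); sum of weights 1 + 2 + 2 + 1 + 1 + 1 + 3 + 1 + 1 + 1 = 14)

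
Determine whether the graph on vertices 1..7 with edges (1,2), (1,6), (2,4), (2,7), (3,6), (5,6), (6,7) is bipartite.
Yes. Partition: {1, 3, 4, 5, 7}, {2, 6}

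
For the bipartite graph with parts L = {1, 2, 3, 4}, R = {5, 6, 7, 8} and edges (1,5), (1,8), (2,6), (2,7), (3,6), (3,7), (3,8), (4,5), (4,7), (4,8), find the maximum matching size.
4 (matching: (1,8), (2,7), (3,6), (4,5); upper bound min(|L|,|R|) = min(4,4) = 4)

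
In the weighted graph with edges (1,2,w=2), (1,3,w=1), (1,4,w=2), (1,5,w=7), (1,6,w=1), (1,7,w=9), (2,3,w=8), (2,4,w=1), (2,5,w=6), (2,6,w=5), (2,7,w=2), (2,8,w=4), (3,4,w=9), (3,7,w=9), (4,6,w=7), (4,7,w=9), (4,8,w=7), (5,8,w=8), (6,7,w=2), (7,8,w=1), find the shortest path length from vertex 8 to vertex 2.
3 (path: 8 -> 7 -> 2; weights 1 + 2 = 3)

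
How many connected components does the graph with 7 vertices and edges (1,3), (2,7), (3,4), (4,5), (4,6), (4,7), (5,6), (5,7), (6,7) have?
1 (components: {1, 2, 3, 4, 5, 6, 7})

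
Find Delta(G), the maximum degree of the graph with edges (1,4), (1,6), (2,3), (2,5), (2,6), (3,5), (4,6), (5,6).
4 (attained at vertex 6)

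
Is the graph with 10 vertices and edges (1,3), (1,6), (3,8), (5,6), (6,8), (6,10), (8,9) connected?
No, it has 4 components: {1, 3, 5, 6, 8, 9, 10}, {2}, {4}, {7}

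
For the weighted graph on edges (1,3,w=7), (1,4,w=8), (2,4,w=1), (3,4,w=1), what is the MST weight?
9 (MST edges: (1,3,w=7), (2,4,w=1), (3,4,w=1); sum of weights 7 + 1 + 1 = 9)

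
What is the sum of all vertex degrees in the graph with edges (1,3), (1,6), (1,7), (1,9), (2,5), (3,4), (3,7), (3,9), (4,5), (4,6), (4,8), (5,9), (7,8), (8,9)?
28 (handshake: sum of degrees = 2|E| = 2 x 14 = 28)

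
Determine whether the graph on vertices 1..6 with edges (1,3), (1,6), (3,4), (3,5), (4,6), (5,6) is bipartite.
Yes. Partition: {1, 2, 4, 5}, {3, 6}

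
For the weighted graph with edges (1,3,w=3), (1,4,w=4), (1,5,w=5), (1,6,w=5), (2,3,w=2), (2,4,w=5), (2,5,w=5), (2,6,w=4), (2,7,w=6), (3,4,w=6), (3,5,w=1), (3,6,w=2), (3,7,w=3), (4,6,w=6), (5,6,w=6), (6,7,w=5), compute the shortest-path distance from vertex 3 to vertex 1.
3 (path: 3 -> 1; weights 3 = 3)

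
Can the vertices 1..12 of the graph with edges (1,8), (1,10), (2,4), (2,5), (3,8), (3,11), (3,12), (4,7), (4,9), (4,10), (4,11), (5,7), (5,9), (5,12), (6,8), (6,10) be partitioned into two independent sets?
Yes. Partition: {1, 3, 4, 5, 6}, {2, 7, 8, 9, 10, 11, 12}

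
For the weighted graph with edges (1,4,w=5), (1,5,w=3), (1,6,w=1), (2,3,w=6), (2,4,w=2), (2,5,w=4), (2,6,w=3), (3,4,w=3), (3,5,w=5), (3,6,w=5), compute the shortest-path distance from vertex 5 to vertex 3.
5 (path: 5 -> 3; weights 5 = 5)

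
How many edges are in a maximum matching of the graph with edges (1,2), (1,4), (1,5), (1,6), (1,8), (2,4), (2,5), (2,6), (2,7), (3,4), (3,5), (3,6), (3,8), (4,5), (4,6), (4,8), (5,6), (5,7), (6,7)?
4 (matching: (1,4), (2,5), (3,8), (6,7); upper bound floor(n/2) = floor(8/2) = 4)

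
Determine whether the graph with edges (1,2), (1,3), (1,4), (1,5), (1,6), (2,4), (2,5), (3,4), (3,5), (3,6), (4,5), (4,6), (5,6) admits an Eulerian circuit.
No (4 vertices have odd degree: {1, 2, 4, 5}; Eulerian circuit requires 0)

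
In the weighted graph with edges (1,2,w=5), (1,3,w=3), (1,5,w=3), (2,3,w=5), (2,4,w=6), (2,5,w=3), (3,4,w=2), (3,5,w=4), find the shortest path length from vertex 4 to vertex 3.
2 (path: 4 -> 3; weights 2 = 2)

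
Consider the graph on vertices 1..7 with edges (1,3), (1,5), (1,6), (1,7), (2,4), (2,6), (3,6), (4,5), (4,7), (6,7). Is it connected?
Yes (BFS from 1 visits [1, 3, 5, 6, 7, 4, 2] — all 7 vertices reached)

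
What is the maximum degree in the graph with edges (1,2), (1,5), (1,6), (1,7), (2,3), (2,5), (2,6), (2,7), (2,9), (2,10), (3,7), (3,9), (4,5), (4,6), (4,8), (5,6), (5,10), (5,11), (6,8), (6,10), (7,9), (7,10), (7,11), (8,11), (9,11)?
7 (attained at vertex 2)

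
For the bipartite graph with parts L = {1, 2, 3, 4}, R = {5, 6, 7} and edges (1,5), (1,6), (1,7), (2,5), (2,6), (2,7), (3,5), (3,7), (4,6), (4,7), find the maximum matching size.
3 (matching: (1,7), (2,6), (3,5); upper bound min(|L|,|R|) = min(4,3) = 3)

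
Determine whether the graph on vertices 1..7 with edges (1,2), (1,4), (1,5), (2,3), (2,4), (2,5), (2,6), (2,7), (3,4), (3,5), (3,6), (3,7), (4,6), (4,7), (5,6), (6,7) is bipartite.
No (odd cycle of length 3: 2 -> 1 -> 4 -> 2)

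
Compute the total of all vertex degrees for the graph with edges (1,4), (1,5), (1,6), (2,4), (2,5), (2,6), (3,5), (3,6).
16 (handshake: sum of degrees = 2|E| = 2 x 8 = 16)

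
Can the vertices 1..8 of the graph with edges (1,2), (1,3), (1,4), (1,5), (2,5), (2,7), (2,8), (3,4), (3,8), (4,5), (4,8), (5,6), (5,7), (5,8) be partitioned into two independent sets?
No (odd cycle of length 3: 5 -> 1 -> 4 -> 5)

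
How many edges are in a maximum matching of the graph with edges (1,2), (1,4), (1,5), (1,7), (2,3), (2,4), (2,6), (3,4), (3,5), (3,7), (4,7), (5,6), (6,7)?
3 (matching: (1,7), (3,4), (5,6); upper bound floor(n/2) = floor(7/2) = 3)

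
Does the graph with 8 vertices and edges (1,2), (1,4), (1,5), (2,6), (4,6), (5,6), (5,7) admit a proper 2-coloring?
Yes. Partition: {1, 3, 6, 7, 8}, {2, 4, 5}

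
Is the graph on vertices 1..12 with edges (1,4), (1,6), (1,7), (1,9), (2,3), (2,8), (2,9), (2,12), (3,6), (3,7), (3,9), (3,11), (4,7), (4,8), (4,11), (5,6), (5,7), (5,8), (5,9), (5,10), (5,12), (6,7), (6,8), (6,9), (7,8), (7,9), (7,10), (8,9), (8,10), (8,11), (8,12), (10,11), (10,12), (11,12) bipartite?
No (odd cycle of length 3: 6 -> 1 -> 7 -> 6)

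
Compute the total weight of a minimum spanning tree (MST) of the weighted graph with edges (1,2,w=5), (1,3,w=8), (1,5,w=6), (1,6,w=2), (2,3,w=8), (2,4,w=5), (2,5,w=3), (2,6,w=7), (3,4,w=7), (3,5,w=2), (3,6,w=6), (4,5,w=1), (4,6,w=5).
13 (MST edges: (1,2,w=5), (1,6,w=2), (2,5,w=3), (3,5,w=2), (4,5,w=1); sum of weights 5 + 2 + 3 + 2 + 1 = 13)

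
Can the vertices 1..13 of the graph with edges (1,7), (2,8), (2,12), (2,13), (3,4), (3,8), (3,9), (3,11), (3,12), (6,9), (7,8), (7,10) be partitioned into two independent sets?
Yes. Partition: {1, 4, 5, 8, 9, 10, 11, 12, 13}, {2, 3, 6, 7}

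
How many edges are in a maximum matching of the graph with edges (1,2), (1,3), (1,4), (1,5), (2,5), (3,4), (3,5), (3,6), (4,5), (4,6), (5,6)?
3 (matching: (1,2), (3,4), (5,6); upper bound floor(n/2) = floor(6/2) = 3)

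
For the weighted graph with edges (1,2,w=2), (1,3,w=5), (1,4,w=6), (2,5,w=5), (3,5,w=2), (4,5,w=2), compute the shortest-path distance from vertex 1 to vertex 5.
7 (path: 1 -> 2 -> 5; weights 2 + 5 = 7)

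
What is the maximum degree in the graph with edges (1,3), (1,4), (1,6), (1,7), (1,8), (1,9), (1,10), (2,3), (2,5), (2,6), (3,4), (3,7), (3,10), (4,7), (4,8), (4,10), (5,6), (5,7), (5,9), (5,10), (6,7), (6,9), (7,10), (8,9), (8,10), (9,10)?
7 (attained at vertices 1, 10)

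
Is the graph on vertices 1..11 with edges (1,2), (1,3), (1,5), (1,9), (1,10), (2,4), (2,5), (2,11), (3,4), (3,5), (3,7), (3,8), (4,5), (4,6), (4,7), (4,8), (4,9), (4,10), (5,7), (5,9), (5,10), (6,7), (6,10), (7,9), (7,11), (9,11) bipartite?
No (odd cycle of length 3: 2 -> 1 -> 5 -> 2)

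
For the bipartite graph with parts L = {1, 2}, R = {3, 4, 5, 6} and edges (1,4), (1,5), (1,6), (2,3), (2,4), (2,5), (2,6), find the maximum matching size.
2 (matching: (1,6), (2,5); upper bound min(|L|,|R|) = min(2,4) = 2)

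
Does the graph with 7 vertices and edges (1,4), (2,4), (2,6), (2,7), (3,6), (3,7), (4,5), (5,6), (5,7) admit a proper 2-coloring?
Yes. Partition: {1, 2, 3, 5}, {4, 6, 7}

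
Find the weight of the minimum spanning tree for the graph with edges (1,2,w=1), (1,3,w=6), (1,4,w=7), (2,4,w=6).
13 (MST edges: (1,2,w=1), (1,3,w=6), (2,4,w=6); sum of weights 1 + 6 + 6 = 13)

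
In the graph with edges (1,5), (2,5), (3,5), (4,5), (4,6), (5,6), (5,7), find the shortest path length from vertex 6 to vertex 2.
2 (path: 6 -> 5 -> 2, 2 edges)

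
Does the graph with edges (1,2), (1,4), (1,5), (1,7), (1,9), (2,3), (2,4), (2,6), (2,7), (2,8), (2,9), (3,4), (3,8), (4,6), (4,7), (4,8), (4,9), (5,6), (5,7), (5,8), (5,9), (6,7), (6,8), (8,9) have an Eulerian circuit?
No (8 vertices have odd degree: {1, 2, 3, 4, 5, 6, 7, 9}; Eulerian circuit requires 0)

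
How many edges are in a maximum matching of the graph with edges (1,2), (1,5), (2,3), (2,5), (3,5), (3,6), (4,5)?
3 (matching: (1,2), (3,6), (4,5); upper bound floor(n/2) = floor(6/2) = 3)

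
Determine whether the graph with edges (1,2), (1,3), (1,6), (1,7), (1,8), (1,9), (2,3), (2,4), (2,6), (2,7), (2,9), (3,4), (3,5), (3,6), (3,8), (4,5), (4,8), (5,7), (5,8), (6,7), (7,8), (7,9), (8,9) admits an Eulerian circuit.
Yes (the graph is connected and all 9 vertices have even degree)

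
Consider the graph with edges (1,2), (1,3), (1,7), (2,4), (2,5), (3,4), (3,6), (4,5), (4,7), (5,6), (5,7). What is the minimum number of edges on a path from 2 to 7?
2 (path: 2 -> 4 -> 7, 2 edges)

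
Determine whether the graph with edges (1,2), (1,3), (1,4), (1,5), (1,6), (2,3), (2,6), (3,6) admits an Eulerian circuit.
No (6 vertices have odd degree: {1, 2, 3, 4, 5, 6}; Eulerian circuit requires 0)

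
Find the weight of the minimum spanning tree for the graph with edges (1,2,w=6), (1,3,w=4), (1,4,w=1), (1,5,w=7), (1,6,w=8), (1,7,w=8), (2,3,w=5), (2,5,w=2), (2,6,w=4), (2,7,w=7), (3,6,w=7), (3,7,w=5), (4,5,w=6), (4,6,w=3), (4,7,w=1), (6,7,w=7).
15 (MST edges: (1,3,w=4), (1,4,w=1), (2,5,w=2), (2,6,w=4), (4,6,w=3), (4,7,w=1); sum of weights 4 + 1 + 2 + 4 + 3 + 1 = 15)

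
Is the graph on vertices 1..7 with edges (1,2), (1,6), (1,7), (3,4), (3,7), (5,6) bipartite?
Yes. Partition: {1, 3, 5}, {2, 4, 6, 7}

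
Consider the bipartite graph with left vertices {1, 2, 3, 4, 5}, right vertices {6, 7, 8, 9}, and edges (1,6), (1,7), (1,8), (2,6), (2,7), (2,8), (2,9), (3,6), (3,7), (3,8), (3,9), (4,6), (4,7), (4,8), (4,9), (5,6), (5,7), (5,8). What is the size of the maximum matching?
4 (matching: (1,8), (2,9), (3,7), (4,6); upper bound min(|L|,|R|) = min(5,4) = 4)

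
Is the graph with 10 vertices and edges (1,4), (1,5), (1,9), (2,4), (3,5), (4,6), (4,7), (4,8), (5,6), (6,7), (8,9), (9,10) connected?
Yes (BFS from 1 visits [1, 4, 5, 9, 2, 6, 7, 8, 3, 10] — all 10 vertices reached)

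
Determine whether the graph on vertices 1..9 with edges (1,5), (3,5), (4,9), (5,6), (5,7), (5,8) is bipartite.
Yes. Partition: {1, 2, 3, 6, 7, 8, 9}, {4, 5}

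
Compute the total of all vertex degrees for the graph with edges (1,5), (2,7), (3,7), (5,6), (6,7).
10 (handshake: sum of degrees = 2|E| = 2 x 5 = 10)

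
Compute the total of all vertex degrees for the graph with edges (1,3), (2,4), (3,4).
6 (handshake: sum of degrees = 2|E| = 2 x 3 = 6)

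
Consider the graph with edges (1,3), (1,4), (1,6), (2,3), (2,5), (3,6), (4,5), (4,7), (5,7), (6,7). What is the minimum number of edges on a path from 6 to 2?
2 (path: 6 -> 3 -> 2, 2 edges)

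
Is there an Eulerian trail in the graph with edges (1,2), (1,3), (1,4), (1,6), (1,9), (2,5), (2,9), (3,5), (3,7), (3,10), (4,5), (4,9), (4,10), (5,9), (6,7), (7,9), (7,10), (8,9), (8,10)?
Yes (the graph is connected and exactly 2 vertices have odd degree: {1, 2}; any Eulerian path must start and end at those)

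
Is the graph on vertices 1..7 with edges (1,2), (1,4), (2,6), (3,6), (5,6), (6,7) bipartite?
Yes. Partition: {1, 6}, {2, 3, 4, 5, 7}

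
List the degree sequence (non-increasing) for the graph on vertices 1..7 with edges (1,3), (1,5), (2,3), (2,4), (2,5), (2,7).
[4, 2, 2, 2, 1, 1, 0] (degrees: deg(1)=2, deg(2)=4, deg(3)=2, deg(4)=1, deg(5)=2, deg(6)=0, deg(7)=1)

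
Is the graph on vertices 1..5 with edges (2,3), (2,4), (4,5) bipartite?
Yes. Partition: {1, 2, 5}, {3, 4}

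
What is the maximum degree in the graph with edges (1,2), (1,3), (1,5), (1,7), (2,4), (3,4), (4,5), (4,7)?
4 (attained at vertices 1, 4)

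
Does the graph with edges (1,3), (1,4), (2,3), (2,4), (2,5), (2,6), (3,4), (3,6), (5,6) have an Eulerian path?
Yes (the graph is connected and exactly 2 vertices have odd degree: {4, 6}; any Eulerian path must start and end at those)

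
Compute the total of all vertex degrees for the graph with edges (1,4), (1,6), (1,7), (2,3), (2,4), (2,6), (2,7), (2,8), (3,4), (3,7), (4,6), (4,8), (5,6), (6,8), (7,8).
30 (handshake: sum of degrees = 2|E| = 2 x 15 = 30)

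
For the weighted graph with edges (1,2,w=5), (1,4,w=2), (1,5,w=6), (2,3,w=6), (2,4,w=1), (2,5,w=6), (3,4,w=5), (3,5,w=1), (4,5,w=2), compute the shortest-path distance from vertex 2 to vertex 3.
4 (path: 2 -> 4 -> 5 -> 3; weights 1 + 2 + 1 = 4)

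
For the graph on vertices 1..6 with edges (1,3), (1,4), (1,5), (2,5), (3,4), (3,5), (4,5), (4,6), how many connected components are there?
1 (components: {1, 2, 3, 4, 5, 6})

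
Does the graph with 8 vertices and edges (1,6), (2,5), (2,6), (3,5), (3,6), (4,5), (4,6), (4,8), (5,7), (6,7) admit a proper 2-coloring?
Yes. Partition: {1, 2, 3, 4, 7}, {5, 6, 8}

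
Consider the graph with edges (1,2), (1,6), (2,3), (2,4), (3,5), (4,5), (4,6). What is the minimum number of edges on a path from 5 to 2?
2 (path: 5 -> 3 -> 2, 2 edges)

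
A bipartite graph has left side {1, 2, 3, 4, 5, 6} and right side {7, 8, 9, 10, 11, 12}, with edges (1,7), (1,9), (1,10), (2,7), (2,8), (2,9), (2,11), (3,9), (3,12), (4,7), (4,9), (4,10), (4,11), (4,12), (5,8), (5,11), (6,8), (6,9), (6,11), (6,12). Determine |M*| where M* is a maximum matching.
6 (matching: (1,10), (2,11), (3,12), (4,7), (5,8), (6,9); upper bound min(|L|,|R|) = min(6,6) = 6)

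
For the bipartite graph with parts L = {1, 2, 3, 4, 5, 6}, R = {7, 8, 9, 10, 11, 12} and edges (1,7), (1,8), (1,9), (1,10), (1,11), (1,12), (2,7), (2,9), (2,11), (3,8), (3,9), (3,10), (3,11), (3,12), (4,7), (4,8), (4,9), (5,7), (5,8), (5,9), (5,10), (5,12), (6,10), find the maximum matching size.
6 (matching: (1,12), (2,11), (3,8), (4,9), (5,7), (6,10); upper bound min(|L|,|R|) = min(6,6) = 6)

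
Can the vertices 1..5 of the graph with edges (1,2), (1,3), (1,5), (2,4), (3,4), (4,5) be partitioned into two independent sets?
Yes. Partition: {1, 4}, {2, 3, 5}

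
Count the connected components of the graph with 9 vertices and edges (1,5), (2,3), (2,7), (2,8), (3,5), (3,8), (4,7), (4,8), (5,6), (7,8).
2 (components: {1, 2, 3, 4, 5, 6, 7, 8}, {9})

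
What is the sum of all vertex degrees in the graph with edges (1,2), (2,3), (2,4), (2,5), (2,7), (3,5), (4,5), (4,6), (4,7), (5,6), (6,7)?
22 (handshake: sum of degrees = 2|E| = 2 x 11 = 22)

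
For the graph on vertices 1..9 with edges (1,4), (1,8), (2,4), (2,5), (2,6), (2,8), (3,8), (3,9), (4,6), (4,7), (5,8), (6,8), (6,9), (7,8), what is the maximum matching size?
4 (matching: (2,5), (3,9), (4,7), (6,8); upper bound floor(n/2) = floor(9/2) = 4)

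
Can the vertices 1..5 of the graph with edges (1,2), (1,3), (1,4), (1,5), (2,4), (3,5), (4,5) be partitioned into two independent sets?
No (odd cycle of length 3: 3 -> 1 -> 5 -> 3)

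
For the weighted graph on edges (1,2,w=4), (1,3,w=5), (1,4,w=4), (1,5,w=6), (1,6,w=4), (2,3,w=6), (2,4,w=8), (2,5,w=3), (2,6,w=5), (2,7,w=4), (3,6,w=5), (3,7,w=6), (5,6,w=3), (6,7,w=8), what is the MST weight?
23 (MST edges: (1,3,w=5), (1,4,w=4), (1,6,w=4), (2,5,w=3), (2,7,w=4), (5,6,w=3); sum of weights 5 + 4 + 4 + 3 + 4 + 3 = 23)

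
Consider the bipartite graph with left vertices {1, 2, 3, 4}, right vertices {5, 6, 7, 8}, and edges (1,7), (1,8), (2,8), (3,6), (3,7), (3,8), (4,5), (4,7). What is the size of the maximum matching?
4 (matching: (1,7), (2,8), (3,6), (4,5); upper bound min(|L|,|R|) = min(4,4) = 4)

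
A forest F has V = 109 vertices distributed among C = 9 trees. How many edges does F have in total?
100 (Each of the 9 component trees on V_i vertices has V_i - 1 edges; summing gives V - C = 109 - 9 = 100)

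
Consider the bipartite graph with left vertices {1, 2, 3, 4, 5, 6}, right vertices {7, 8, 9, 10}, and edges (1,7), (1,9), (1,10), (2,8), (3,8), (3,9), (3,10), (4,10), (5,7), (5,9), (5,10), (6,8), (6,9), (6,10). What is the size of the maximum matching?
4 (matching: (1,10), (2,8), (3,9), (5,7); upper bound min(|L|,|R|) = min(6,4) = 4)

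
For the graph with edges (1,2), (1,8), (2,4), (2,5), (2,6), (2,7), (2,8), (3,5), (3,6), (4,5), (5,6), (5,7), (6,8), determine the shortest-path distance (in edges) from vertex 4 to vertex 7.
2 (path: 4 -> 2 -> 7, 2 edges)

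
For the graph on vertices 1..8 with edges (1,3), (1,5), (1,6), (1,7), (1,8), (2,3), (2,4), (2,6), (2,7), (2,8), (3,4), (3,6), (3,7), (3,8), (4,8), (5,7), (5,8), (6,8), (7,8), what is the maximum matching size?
4 (matching: (1,6), (2,7), (3,4), (5,8); upper bound floor(n/2) = floor(8/2) = 4)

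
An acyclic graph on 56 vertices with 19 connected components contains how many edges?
37 (Each of the 19 component trees on V_i vertices has V_i - 1 edges; summing gives V - C = 56 - 19 = 37)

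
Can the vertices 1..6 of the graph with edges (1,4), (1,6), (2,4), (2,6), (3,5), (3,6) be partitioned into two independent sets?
Yes. Partition: {1, 2, 3}, {4, 5, 6}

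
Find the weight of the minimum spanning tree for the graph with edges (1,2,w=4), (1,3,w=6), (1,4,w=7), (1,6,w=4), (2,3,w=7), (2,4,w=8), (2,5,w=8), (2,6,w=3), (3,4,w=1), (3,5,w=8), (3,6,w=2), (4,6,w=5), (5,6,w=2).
12 (MST edges: (1,2,w=4), (2,6,w=3), (3,4,w=1), (3,6,w=2), (5,6,w=2); sum of weights 4 + 3 + 1 + 2 + 2 = 12)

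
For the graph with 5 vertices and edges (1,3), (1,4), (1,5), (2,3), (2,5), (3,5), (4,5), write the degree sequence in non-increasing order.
[4, 3, 3, 2, 2] (degrees: deg(1)=3, deg(2)=2, deg(3)=3, deg(4)=2, deg(5)=4)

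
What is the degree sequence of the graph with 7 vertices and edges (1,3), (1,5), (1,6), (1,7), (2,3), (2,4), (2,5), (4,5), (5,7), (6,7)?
[4, 4, 3, 3, 2, 2, 2] (degrees: deg(1)=4, deg(2)=3, deg(3)=2, deg(4)=2, deg(5)=4, deg(6)=2, deg(7)=3)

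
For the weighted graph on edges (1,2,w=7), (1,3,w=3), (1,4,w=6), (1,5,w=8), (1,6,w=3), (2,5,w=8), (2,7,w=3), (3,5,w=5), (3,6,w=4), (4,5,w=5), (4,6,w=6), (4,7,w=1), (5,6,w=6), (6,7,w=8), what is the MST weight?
20 (MST edges: (1,3,w=3), (1,6,w=3), (2,7,w=3), (3,5,w=5), (4,5,w=5), (4,7,w=1); sum of weights 3 + 3 + 3 + 5 + 5 + 1 = 20)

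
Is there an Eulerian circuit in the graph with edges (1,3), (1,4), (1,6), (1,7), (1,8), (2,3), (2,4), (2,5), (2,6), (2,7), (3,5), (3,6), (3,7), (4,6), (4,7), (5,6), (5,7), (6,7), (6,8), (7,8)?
No (6 vertices have odd degree: {1, 2, 3, 6, 7, 8}; Eulerian circuit requires 0)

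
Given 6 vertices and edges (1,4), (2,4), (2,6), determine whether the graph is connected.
No, it has 3 components: {1, 2, 4, 6}, {3}, {5}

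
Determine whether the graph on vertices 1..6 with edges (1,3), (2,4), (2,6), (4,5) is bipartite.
Yes. Partition: {1, 2, 5}, {3, 4, 6}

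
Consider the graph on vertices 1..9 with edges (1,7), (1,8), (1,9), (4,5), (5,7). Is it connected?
No, it has 4 components: {1, 4, 5, 7, 8, 9}, {2}, {3}, {6}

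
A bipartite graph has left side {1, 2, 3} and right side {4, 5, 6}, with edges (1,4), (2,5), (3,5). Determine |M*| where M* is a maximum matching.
2 (matching: (1,4), (2,5); upper bound min(|L|,|R|) = min(3,3) = 3)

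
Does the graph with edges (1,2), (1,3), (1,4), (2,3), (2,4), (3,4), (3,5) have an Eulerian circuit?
No (4 vertices have odd degree: {1, 2, 4, 5}; Eulerian circuit requires 0)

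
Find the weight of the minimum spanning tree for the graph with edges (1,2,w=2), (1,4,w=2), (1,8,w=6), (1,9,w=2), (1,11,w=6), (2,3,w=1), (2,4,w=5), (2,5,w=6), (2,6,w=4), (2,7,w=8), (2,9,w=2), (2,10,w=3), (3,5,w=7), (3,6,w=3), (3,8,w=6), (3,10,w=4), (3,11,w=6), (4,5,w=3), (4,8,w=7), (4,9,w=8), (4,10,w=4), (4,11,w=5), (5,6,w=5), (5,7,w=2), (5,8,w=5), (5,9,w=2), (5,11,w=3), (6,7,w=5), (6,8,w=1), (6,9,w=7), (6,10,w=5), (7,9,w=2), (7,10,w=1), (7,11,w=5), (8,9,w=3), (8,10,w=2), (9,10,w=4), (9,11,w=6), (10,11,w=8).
18 (MST edges: (1,2,w=2), (1,4,w=2), (1,9,w=2), (2,3,w=1), (5,7,w=2), (5,9,w=2), (5,11,w=3), (6,8,w=1), (7,10,w=1), (8,10,w=2); sum of weights 2 + 2 + 2 + 1 + 2 + 2 + 3 + 1 + 1 + 2 = 18)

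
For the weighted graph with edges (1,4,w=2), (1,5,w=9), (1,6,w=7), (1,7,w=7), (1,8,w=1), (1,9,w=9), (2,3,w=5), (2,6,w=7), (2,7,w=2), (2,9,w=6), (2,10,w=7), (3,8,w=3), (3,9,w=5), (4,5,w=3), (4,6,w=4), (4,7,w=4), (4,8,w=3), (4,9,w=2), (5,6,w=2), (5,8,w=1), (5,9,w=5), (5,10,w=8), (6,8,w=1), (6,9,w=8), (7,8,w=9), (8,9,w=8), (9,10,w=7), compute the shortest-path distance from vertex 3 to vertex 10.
12 (path: 3 -> 9 -> 10; weights 5 + 7 = 12)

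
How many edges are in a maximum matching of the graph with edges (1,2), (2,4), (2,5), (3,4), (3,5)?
2 (matching: (2,5), (3,4); upper bound floor(n/2) = floor(5/2) = 2)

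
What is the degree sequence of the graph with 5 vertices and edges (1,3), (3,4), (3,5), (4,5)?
[3, 2, 2, 1, 0] (degrees: deg(1)=1, deg(2)=0, deg(3)=3, deg(4)=2, deg(5)=2)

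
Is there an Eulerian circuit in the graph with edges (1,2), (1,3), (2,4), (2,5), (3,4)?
No (2 vertices have odd degree: {2, 5}; Eulerian circuit requires 0)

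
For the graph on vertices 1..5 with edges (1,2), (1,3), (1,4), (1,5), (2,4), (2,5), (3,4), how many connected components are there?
1 (components: {1, 2, 3, 4, 5})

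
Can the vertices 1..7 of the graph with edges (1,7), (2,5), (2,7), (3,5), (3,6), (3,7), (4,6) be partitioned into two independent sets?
Yes. Partition: {1, 2, 3, 4}, {5, 6, 7}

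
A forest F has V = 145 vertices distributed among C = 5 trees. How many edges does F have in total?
140 (Each of the 5 component trees on V_i vertices has V_i - 1 edges; summing gives V - C = 145 - 5 = 140)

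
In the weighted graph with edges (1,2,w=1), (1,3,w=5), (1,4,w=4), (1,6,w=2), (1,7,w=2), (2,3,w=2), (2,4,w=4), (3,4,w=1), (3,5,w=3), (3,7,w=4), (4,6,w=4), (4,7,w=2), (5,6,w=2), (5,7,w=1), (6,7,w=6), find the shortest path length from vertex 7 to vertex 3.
3 (path: 7 -> 4 -> 3; weights 2 + 1 = 3)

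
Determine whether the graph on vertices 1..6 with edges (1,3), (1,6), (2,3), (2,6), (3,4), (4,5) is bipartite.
Yes. Partition: {1, 2, 4}, {3, 5, 6}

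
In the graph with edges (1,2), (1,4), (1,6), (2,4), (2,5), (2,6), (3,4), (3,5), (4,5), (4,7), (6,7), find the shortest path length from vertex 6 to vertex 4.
2 (path: 6 -> 2 -> 4, 2 edges)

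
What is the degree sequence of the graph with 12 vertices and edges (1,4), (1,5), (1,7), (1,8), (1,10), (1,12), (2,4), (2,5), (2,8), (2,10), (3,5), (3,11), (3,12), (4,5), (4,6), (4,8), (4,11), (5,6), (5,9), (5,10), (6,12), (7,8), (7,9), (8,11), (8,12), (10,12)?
[7, 6, 6, 6, 5, 4, 4, 3, 3, 3, 3, 2] (degrees: deg(1)=6, deg(2)=4, deg(3)=3, deg(4)=6, deg(5)=7, deg(6)=3, deg(7)=3, deg(8)=6, deg(9)=2, deg(10)=4, deg(11)=3, deg(12)=5)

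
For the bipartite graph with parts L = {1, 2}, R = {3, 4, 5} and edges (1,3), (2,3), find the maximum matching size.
1 (matching: (1,3); upper bound min(|L|,|R|) = min(2,3) = 2)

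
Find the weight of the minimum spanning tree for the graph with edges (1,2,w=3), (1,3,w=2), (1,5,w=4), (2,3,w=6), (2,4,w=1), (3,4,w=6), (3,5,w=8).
10 (MST edges: (1,2,w=3), (1,3,w=2), (1,5,w=4), (2,4,w=1); sum of weights 3 + 2 + 4 + 1 = 10)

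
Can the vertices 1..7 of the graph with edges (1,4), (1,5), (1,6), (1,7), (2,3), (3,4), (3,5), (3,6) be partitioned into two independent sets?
Yes. Partition: {1, 3}, {2, 4, 5, 6, 7}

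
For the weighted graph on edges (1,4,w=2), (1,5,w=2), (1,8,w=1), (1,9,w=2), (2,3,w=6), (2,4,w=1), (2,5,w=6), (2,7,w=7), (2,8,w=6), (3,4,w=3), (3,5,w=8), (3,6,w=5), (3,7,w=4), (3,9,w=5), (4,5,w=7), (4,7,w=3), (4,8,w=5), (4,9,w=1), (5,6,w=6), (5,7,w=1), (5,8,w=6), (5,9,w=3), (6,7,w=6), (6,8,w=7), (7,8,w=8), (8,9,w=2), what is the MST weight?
16 (MST edges: (1,4,w=2), (1,5,w=2), (1,8,w=1), (2,4,w=1), (3,4,w=3), (3,6,w=5), (4,9,w=1), (5,7,w=1); sum of weights 2 + 2 + 1 + 1 + 3 + 5 + 1 + 1 = 16)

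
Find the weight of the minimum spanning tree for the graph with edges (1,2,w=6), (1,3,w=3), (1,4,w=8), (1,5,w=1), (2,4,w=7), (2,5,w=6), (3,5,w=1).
15 (MST edges: (1,2,w=6), (1,5,w=1), (2,4,w=7), (3,5,w=1); sum of weights 6 + 1 + 7 + 1 = 15)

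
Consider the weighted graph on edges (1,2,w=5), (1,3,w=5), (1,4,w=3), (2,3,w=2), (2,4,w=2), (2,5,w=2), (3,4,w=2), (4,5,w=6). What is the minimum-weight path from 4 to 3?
2 (path: 4 -> 3; weights 2 = 2)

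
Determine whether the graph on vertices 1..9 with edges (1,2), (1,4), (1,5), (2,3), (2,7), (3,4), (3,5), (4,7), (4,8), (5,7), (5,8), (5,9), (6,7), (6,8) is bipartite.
Yes. Partition: {1, 3, 7, 8, 9}, {2, 4, 5, 6}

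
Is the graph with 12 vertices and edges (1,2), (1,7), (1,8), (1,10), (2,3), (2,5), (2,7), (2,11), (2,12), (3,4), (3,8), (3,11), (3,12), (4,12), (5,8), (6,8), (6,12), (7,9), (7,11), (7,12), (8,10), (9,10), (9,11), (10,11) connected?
Yes (BFS from 1 visits [1, 2, 7, 8, 10, 3, 5, 11, 12, 9, 6, 4] — all 12 vertices reached)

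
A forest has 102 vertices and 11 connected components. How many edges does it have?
91 (Each of the 11 component trees on V_i vertices has V_i - 1 edges; summing gives V - C = 102 - 11 = 91)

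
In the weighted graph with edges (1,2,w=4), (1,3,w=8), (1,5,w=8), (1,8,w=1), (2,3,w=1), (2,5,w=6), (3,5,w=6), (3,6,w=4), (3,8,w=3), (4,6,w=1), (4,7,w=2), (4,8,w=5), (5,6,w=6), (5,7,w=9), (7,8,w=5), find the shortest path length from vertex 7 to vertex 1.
6 (path: 7 -> 8 -> 1; weights 5 + 1 = 6)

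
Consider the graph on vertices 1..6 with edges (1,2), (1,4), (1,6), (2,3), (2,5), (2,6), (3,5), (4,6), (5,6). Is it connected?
Yes (BFS from 1 visits [1, 2, 4, 6, 3, 5] — all 6 vertices reached)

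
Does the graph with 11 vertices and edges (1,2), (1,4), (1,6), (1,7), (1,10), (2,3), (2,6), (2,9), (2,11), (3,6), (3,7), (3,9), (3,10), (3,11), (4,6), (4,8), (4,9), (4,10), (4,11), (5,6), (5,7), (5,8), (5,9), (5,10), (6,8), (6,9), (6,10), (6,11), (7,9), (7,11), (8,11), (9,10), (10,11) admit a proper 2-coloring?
No (odd cycle of length 3: 4 -> 1 -> 10 -> 4)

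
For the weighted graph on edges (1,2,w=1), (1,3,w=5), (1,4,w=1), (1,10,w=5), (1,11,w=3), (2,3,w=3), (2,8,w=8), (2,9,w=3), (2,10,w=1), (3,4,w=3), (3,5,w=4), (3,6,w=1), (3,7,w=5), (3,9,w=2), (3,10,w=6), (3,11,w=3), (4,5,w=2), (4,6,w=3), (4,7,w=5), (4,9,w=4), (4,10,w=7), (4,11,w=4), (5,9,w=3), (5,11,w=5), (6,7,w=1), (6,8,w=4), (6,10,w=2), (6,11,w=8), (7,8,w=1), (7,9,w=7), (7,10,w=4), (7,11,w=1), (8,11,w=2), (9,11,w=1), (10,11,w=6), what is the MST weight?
12 (MST edges: (1,2,w=1), (1,4,w=1), (2,10,w=1), (3,6,w=1), (4,5,w=2), (6,7,w=1), (6,10,w=2), (7,8,w=1), (7,11,w=1), (9,11,w=1); sum of weights 1 + 1 + 1 + 1 + 2 + 1 + 2 + 1 + 1 + 1 = 12)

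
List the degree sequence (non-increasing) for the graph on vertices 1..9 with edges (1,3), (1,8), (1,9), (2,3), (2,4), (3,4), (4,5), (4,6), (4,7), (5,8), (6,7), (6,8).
[5, 3, 3, 3, 3, 2, 2, 2, 1] (degrees: deg(1)=3, deg(2)=2, deg(3)=3, deg(4)=5, deg(5)=2, deg(6)=3, deg(7)=2, deg(8)=3, deg(9)=1)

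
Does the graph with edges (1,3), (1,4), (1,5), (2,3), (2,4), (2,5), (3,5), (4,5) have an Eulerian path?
No (4 vertices have odd degree: {1, 2, 3, 4}; Eulerian path requires 0 or 2)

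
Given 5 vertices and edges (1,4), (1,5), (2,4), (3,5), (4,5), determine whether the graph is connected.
Yes (BFS from 1 visits [1, 4, 5, 2, 3] — all 5 vertices reached)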